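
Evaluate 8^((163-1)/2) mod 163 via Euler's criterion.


p = 163 is prime and the exponent is (p-1)/2 = 81, so by Euler's criterion 8^81 = (8/163) = +1 or -1 mod 163.
Compute by square-and-multiply:
  81 = 64 + 16 + 1 (binary 1010001)
  Repeated squaring mod 163: 8^1 = 8, 8^2 = 64, 8^4 = 21, 8^8 = 115, 8^16 = 22, 8^32 = 158, 8^64 = 25
  8^81 = 8^64 * 8^16 * 8^1 = 25 * 22 * 8 mod 163
    25 * 22 = 550 = 61 mod 163
    61 * 8 = 488 = 162 mod 163
  8^81 = 162 mod 163
Result 162 = p - 1 = -1 mod 163: 8 is a quadratic non-residue mod 163. As a residue in [0, p-1] the value is 162.
8^81 mod 163 = 162

162


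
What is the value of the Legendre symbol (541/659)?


p = 659 is prime, so compute (541/659) with the reciprocity algorithm (Jacobi-symbol steps: pull out 2s via (2/n), flip via reciprocity, reduce):
  reciprocity: (541/659) -> +(659/541)
  reduce: (118/541)
  pull out 2: (2/541) = -1  (since 541 mod 8 = 5)
  reciprocity: (59/541) -> +(541/59)
  reduce: (10/59)
  pull out 2: (2/59) = -1  (since 59 mod 8 = 3)
  reciprocity: (5/59) -> +(59/5)
  reduce: (4/5)
  pull out 2: (2/5) = -1  (since 5 mod 8 = 5)
  pull out 2: (2/5) = -1  (since 5 mod 8 = 5)
  (1/5) = 1
Product of signs = 1
(541/659) = 1

1


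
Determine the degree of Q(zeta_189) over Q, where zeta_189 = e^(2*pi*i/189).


The degree equals Euler's totient phi(189).
189 = 3^3 * 7
phi(189) = 108

108


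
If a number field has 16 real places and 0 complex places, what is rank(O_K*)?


By Dirichlet's unit theorem:
rank = r1 + r2 - 1
= 16 + 0 - 1
= 15

15


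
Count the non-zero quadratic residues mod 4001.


For prime p, the number of non-zero quadratic residues is (p-1)/2.
= (4001-1)/2
= 2000

2000


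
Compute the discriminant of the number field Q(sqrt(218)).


For K = Q(sqrt(d)) with d squarefree: disc(K) = d if d = 1 mod 4, and disc(K) = 4d if d = 2 or 3 mod 4.
Here d = 218, and d mod 4 = 2.
d = 2 mod 4, not 1 (O_K = Z[sqrt(d)]), so disc(K) = 4d = 4 * (218) = 872

872


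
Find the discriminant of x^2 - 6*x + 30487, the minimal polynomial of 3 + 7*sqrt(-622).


The element 3 + 7*sqrt(-622) has minimal polynomial:
x^2 - 6*x + 30487
Discriminant = (-6)^2 - 4*(30487)
= 36 - 121948
= -121912

-121912


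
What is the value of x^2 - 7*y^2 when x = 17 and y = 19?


x^2 - d*y^2
= 17^2 - 7*19^2
= 289 - 2527
= -2238

-2238


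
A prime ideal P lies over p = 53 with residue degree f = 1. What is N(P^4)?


N(P^a) = p^(a*f)
= 53^(4*1)
= 53^4
= 7890481

7890481


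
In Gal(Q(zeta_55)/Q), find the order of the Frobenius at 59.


The Frobenius at p in Gal(Q(zeta_n)/Q) = (Z/nZ)* is the class of p, so its order is ord_55(59), the smallest k >= 1 with 59^k = 1 mod 55.
n = 55 = 5 * 11, phi(55) = 40; the order divides phi(n).
Divisors of 40: 1, 2, 4, 5, 8, 10, 20, 40
Repeated squaring mod 55: 59^1 = 4, 59^2 = 16, 59^4 = 36, 59^8 = 31, 59^16 = 26, 59^32 = 16
Test divisors in increasing order:
  k=1: 59^1 = 4 mod 55
  k=2: 59^2 = 16 mod 55
  k=4: 59^4 = 36 mod 55
  k=5: 59^5 = 36 * 4 = 34 mod 55
  k=8: 59^8 = 31 mod 55
  k=10: 59^10 = 31 * 16 = 1 mod 55  <- first divisor giving 1
Order = 10

10


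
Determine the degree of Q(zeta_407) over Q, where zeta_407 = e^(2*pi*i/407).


The degree equals Euler's totient phi(407).
407 = 11 * 37
phi(407) = 360

360


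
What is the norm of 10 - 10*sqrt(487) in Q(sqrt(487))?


N(a + b*sqrt(d)) = a^2 - d*b^2
= (10)^2 - (487)*(-10)^2
= 100 - 48700
= -48600

-48600


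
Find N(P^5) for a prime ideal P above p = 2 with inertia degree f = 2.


N(P^a) = p^(a*f)
= 2^(5*2)
= 2^10
= 1024

1024


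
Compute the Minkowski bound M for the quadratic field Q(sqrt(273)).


d = 273, d mod 4 = 1, so disc(K) = d = 273; |disc(K)| = 273
Real quadratic field, so n = 2, s = r2 = 0, r1 = 2
M = (n!/n^n) * (4/pi)^s * sqrt(|disc(K)|) = (2!/2^2) * (4/pi)^0 * sqrt(273)
= 0.5 * 1.000000 * 16.522712
= 8.2614

8.2614


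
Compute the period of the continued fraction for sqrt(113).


Run the CF algorithm for sqrt(113).
a_0 = floor(sqrt(113)) = 10; set m_0=0, q_0=1.
Recurrence: m' = q*a - m,  q' = (d - m'^2)/q,  a' = floor((a_0 + m')/q').
  step 1: m=10, q=13, a=1
  step 2: m=3, q=8, a=1
  step 3: m=5, q=11, a=1
  step 4: m=6, q=7, a=2
  step 5: m=8, q=7, a=2
  step 6: m=6, q=11, a=1
  step 7: m=5, q=8, a=1
  step 8: m=3, q=13, a=1
  step 9: m=10, q=1, a=20
a_9 = 2*a_0 = 20, so the period closes here.
sqrt(113) = [10; 1, 1, 1, 2, 2, 1, 1, 1, 20]
Period length = 9

9


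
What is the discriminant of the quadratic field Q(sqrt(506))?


For K = Q(sqrt(d)) with d squarefree: disc(K) = d if d = 1 mod 4, and disc(K) = 4d if d = 2 or 3 mod 4.
Here d = 506, and d mod 4 = 2.
d = 2 mod 4, not 1 (O_K = Z[sqrt(d)]), so disc(K) = 4d = 4 * (506) = 2024

2024


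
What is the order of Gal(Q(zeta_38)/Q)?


|Gal(Q(zeta_38)/Q)| = phi(38)
= 18

18


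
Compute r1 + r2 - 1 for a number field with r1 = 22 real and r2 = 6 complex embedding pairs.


By Dirichlet's unit theorem:
rank = r1 + r2 - 1
= 22 + 6 - 1
= 27

27


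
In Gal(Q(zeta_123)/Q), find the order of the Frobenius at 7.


The Frobenius at p in Gal(Q(zeta_n)/Q) = (Z/nZ)* is the class of p, so its order is ord_123(7), the smallest k >= 1 with 7^k = 1 mod 123.
n = 123 = 3 * 41, phi(123) = 80; the order divides phi(n).
Divisors of 80: 1, 2, 4, 5, 8, 10, 16, 20, 40, 80
Repeated squaring mod 123: 7^1 = 7, 7^2 = 49, 7^4 = 64, 7^8 = 37, 7^16 = 16, 7^32 = 10, 7^64 = 100
Test divisors in increasing order:
  k=1: 7^1 = 7 mod 123
  k=2: 7^2 = 49 mod 123
  k=4: 7^4 = 64 mod 123
  k=5: 7^5 = 64 * 7 = 79 mod 123
  k=8: 7^8 = 37 mod 123
  k=10: 7^10 = 37 * 49 = 91 mod 123
  k=16: 7^16 = 16 mod 123
  k=20: 7^20 = 16 * 64 = 40 mod 123
  k=40: 7^40 = 10 * 37 = 1 mod 123  <- first divisor giving 1
Order = 40

40


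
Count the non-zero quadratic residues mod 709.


For prime p, the number of non-zero quadratic residues is (p-1)/2.
= (709-1)/2
= 354

354


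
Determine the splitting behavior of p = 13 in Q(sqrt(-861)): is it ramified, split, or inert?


K = Q(sqrt(-861)). Since d mod 4 = 3, disc(K) = -3444.
Check p | disc: -3444 mod 13 = 1.
p does not divide disc. Compute Legendre symbol (d/p):
10^((13-1)/2) mod 13 = 1
(d/p) = 1, so p splits: (p) = P*P' with e=1, f=1, g=2.
Therefore p is split.

split


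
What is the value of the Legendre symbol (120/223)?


p = 223 is prime, so compute (120/223) with the reciprocity algorithm (Jacobi-symbol steps: pull out 2s via (2/n), flip via reciprocity, reduce):
  pull out 2: (2/223) = +1  (since 223 mod 8 = 7)
  pull out 2: (2/223) = +1  (since 223 mod 8 = 7)
  pull out 2: (2/223) = +1  (since 223 mod 8 = 7)
  reciprocity: (15/223) -> -(223/15)
  reduce: (13/15)
  reciprocity: (13/15) -> +(15/13)
  reduce: (2/13)
  pull out 2: (2/13) = -1  (since 13 mod 8 = 5)
  (1/13) = 1
Product of signs = 1
(120/223) = 1

1


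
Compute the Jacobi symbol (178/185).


Compute (178/185) via quadratic reciprocity:
  pull out 2: (2/185) = +1  (since 185 mod 8 = 1)
  reciprocity: (89/185) -> +(185/89)
  reduce: (7/89)
  reciprocity: (7/89) -> +(89/7)
  reduce: (5/7)
  reciprocity: (5/7) -> +(7/5)
  reduce: (2/5)
  pull out 2: (2/5) = -1  (since 5 mod 8 = 5)
  (1/5) = 1
Product of signs = -1

-1


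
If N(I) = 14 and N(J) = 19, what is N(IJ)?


N(IJ) = N(I) * N(J)
= 14 * 19
= 266

266


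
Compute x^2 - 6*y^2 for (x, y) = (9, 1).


x^2 - d*y^2
= 9^2 - 6*1^2
= 81 - 6
= 75

75


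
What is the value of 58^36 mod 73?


p = 73 is prime and the exponent is (p-1)/2 = 36, so by Euler's criterion 58^36 = (58/73) = +1 or -1 mod 73.
Compute by square-and-multiply:
  36 = 32 + 4 (binary 100100)
  Repeated squaring mod 73: 58^1 = 58, 58^2 = 6, 58^4 = 36, 58^8 = 55, 58^16 = 32, 58^32 = 2
  58^36 = 58^32 * 58^4 = 2 * 36 mod 73
    2 * 36 = 72 = 72 mod 73
  58^36 = 72 mod 73
Result 72 = p - 1 = -1 mod 73: 58 is a quadratic non-residue mod 73. As a residue in [0, p-1] the value is 72.
58^36 mod 73 = 72

72


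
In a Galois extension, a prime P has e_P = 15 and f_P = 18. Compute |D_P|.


|D_P| = e * f
= 15 * 18
= 270

270


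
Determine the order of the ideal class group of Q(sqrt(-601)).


K = Q(sqrt(-601)). d mod 4 = 3, so D = disc(K) = 4d = -2404
h(K) equals the number of primitive reduced positive-definite forms (a, b, c) = a*x^2 + b*x*y + c*y^2 with b^2 - 4ac = D,
where reduced means |b| <= a <= c, with b >= 0 whenever |b| = a or a = c, and primitive means gcd(a, b, c) = 1.
Reduced forces 3a^2 <= |D| = 2404, so 1 <= a <= 28; b must have the parity of D, and c = (b^2 - D)/(4a) must be an integer >= a.
Enumerate a = 1..28, b in [-a, a]:
  a=1: (1, 0, 601)  [1]
  a=2: (2, 2, 301)  [1]
  a=3..4: none
  a=5: (5, -4, 121), (5, 4, 121)  [2]
  a=6: none
  a=7: (7, -2, 86), (7, 2, 86)  [2]
  a=8..9: none
  a=10: (10, -6, 61), (10, 6, 61)  [2]
  a=11: (11, -4, 55), (11, 4, 55)  [2]
  a=12: none
  a=13: (13, -12, 49), (13, 12, 49)  [2]
  a=14: (14, -2, 43), (14, 2, 43)  [2]
  a=15..18: none
  a=19: (19, -16, 35), (19, 16, 35)  [2]
  a=20..21: none
  a=22: (22, -18, 31), (22, 18, 31)  [2]
  a=23..24: none
  a=25: (25, -14, 26), (25, 14, 26)  [2]
  a=26..28: none
Total reduced forms: 1 + 1 + 2 + 2 + 2 + 2 + 2 + 2 + 2 + 2 + 2 = 20
h = 20

20


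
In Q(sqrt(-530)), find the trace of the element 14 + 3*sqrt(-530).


Tr(a + b*sqrt(d)) = (a + b*sqrt(d)) + (a - b*sqrt(d)) = 2a
= 2 * (14)
= 28

28


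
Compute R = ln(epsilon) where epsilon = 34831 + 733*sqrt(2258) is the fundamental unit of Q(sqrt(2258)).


epsilon = 34831 + 733*sqrt(2258)
= 69662.0000
R = ln(69662.0000)
= 11.1514

11.1514


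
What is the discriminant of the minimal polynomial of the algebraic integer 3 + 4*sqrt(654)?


The element 3 + 4*sqrt(654) has minimal polynomial:
x^2 - 6*x - 10455
Discriminant = (-6)^2 - 4*(-10455)
= 36 + 41820
= 41856

41856


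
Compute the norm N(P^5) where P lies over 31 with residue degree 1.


N(P^a) = p^(a*f)
= 31^(5*1)
= 31^5
= 28629151

28629151


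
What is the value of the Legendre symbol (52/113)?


p = 113 is prime, so compute (52/113) with the reciprocity algorithm (Jacobi-symbol steps: pull out 2s via (2/n), flip via reciprocity, reduce):
  pull out 2: (2/113) = +1  (since 113 mod 8 = 1)
  pull out 2: (2/113) = +1  (since 113 mod 8 = 1)
  reciprocity: (13/113) -> +(113/13)
  reduce: (9/13)
  reciprocity: (9/13) -> +(13/9)
  reduce: (4/9)
  pull out 2: (2/9) = +1  (since 9 mod 8 = 1)
  pull out 2: (2/9) = +1  (since 9 mod 8 = 1)
  (1/9) = 1
Product of signs = 1
(52/113) = 1

1


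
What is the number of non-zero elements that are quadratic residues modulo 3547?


For prime p, the number of non-zero quadratic residues is (p-1)/2.
= (3547-1)/2
= 1773

1773


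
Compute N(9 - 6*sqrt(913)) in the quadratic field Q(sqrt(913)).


N(a + b*sqrt(d)) = a^2 - d*b^2
= (9)^2 - (913)*(-6)^2
= 81 - 32868
= -32787

-32787


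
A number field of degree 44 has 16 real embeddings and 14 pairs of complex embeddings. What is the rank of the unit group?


By Dirichlet's unit theorem:
rank = r1 + r2 - 1
= 16 + 14 - 1
= 29

29


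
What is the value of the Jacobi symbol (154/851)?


Compute (154/851) via quadratic reciprocity:
  pull out 2: (2/851) = -1  (since 851 mod 8 = 3)
  reciprocity: (77/851) -> +(851/77)
  reduce: (4/77)
  pull out 2: (2/77) = -1  (since 77 mod 8 = 5)
  pull out 2: (2/77) = -1  (since 77 mod 8 = 5)
  (1/77) = 1
Product of signs = -1

-1


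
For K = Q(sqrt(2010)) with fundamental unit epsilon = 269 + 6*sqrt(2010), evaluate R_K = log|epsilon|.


epsilon = 269 + 6*sqrt(2010)
= 537.9981
R = ln(537.9981)
= 6.2879

6.2879


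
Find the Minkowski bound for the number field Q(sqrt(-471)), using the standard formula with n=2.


d = -471, d mod 4 = 1, so disc(K) = d = -471; |disc(K)| = 471
Imaginary quadratic field, so n = 2, s = r2 = 1, r1 = 0
M = (n!/n^n) * (4/pi)^s * sqrt(|disc(K)|) = (2!/2^2) * (4/pi)^1 * sqrt(471)
= 0.5 * 1.273240 * 21.702534
= 13.8163

13.8163


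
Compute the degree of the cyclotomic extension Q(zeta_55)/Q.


The degree equals Euler's totient phi(55).
55 = 5 * 11
phi(55) = 40

40


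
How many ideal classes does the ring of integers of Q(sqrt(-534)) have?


K = Q(sqrt(-534)). d mod 4 = 2, so D = disc(K) = 4d = -2136
h(K) equals the number of primitive reduced positive-definite forms (a, b, c) = a*x^2 + b*x*y + c*y^2 with b^2 - 4ac = D,
where reduced means |b| <= a <= c, with b >= 0 whenever |b| = a or a = c, and primitive means gcd(a, b, c) = 1.
Reduced forces 3a^2 <= |D| = 2136, so 1 <= a <= 26; b must have the parity of D, and c = (b^2 - D)/(4a) must be an integer >= a.
Enumerate a = 1..26, b in [-a, a]:
  a=1: (1, 0, 534)  [1]
  a=2: (2, 0, 267)  [1]
  a=3: (3, 0, 178)  [1]
  a=4: none
  a=5: (5, -2, 107), (5, 2, 107)  [2]
  a=6: (6, 0, 89)  [1]
  a=7..9: none
  a=10: (10, -8, 55), (10, 8, 55)  [2]
  a=11: (11, -8, 50), (11, 8, 50)  [2]
  a=12: none
  a=13: (13, -10, 43), (13, 10, 43)  [2]
  a=14: none
  a=15: (15, -12, 38), (15, 12, 38)  [2]
  a=16..18: none
  a=19: (19, -12, 30), (19, 12, 30)  [2]
  a=20..21: none
  a=22: (22, -8, 25), (22, 8, 25)  [2]
  a=23: (23, -16, 26), (23, 16, 26)  [2]
  a=24..26: none
Total reduced forms: 1 + 1 + 1 + 2 + 1 + 2 + 2 + 2 + 2 + 2 + 2 + 2 = 20
h = 20

20


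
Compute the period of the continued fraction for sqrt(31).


Run the CF algorithm for sqrt(31).
a_0 = floor(sqrt(31)) = 5; set m_0=0, q_0=1.
Recurrence: m' = q*a - m,  q' = (d - m'^2)/q,  a' = floor((a_0 + m')/q').
  step 1: m=5, q=6, a=1
  step 2: m=1, q=5, a=1
  step 3: m=4, q=3, a=3
  step 4: m=5, q=2, a=5
  step 5: m=5, q=3, a=3
  step 6: m=4, q=5, a=1
  step 7: m=1, q=6, a=1
  step 8: m=5, q=1, a=10
a_8 = 2*a_0 = 10, so the period closes here.
sqrt(31) = [5; 1, 1, 3, 5, 3, 1, 1, 10]
Period length = 8

8


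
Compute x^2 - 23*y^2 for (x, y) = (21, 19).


x^2 - d*y^2
= 21^2 - 23*19^2
= 441 - 8303
= -7862

-7862


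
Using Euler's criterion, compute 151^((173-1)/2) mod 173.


p = 173 is prime and the exponent is (p-1)/2 = 86, so by Euler's criterion 151^86 = (151/173) = +1 or -1 mod 173.
Compute by square-and-multiply:
  86 = 64 + 16 + 4 + 2 (binary 1010110)
  Repeated squaring mod 173: 151^1 = 151, 151^2 = 138, 151^4 = 14, 151^8 = 23, 151^16 = 10, 151^32 = 100, 151^64 = 139
  151^86 = 151^64 * 151^16 * 151^4 * 151^2 = 139 * 10 * 14 * 138 mod 173
    139 * 10 = 1390 = 6 mod 173
    6 * 14 = 84 = 84 mod 173
    84 * 138 = 11592 = 1 mod 173
  151^86 = 1 mod 173
Result 1: 151 is a quadratic residue mod 173.
151^86 mod 173 = 1

1


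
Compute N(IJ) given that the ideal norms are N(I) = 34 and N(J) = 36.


N(IJ) = N(I) * N(J)
= 34 * 36
= 1224

1224


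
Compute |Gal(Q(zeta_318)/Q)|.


|Gal(Q(zeta_318)/Q)| = phi(318)
= 104

104


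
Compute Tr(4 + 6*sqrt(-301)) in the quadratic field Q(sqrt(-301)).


Tr(a + b*sqrt(d)) = (a + b*sqrt(d)) + (a - b*sqrt(d)) = 2a
= 2 * (4)
= 8

8


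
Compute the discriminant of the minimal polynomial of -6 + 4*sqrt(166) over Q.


The element -6 + 4*sqrt(166) has minimal polynomial:
x^2 + 12*x - 2620
Discriminant = (12)^2 - 4*(-2620)
= 144 + 10480
= 10624

10624


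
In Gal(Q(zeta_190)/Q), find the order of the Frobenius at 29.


The Frobenius at p in Gal(Q(zeta_n)/Q) = (Z/nZ)* is the class of p, so its order is ord_190(29), the smallest k >= 1 with 29^k = 1 mod 190.
n = 190 = 2 * 5 * 19, phi(190) = 72; the order divides phi(n).
Divisors of 72: 1, 2, 3, 4, 6, 8, 9, 12, 18, 24, 36, 72
Repeated squaring mod 190: 29^1 = 29, 29^2 = 81, 29^4 = 101, 29^8 = 131, 29^16 = 61, 29^32 = 111, 29^64 = 161
Test divisors in increasing order:
  k=1: 29^1 = 29 mod 190
  k=2: 29^2 = 81 mod 190
  k=3: 29^3 = 81 * 29 = 69 mod 190
  k=4: 29^4 = 101 mod 190
  k=6: 29^6 = 101 * 81 = 11 mod 190
  k=8: 29^8 = 131 mod 190
  k=9: 29^9 = 131 * 29 = 189 mod 190
  k=12: 29^12 = 131 * 101 = 121 mod 190
  k=18: 29^18 = 61 * 81 = 1 mod 190  <- first divisor giving 1
Order = 18

18


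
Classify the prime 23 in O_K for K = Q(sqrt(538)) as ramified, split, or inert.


K = Q(sqrt(538)). Since d mod 4 = 2, disc(K) = 2152.
Check p | disc: 2152 mod 23 = 13.
p does not divide disc. Compute Legendre symbol (d/p):
9^((23-1)/2) mod 23 = 1
(d/p) = 1, so p splits: (p) = P*P' with e=1, f=1, g=2.
Therefore p is split.

split


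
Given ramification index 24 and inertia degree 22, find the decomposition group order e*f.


|D_P| = e * f
= 24 * 22
= 528

528


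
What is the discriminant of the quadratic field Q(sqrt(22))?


For K = Q(sqrt(d)) with d squarefree: disc(K) = d if d = 1 mod 4, and disc(K) = 4d if d = 2 or 3 mod 4.
Here d = 22, and d mod 4 = 2.
d = 2 mod 4, not 1 (O_K = Z[sqrt(d)]), so disc(K) = 4d = 4 * (22) = 88

88


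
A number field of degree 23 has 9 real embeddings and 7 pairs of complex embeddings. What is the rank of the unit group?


By Dirichlet's unit theorem:
rank = r1 + r2 - 1
= 9 + 7 - 1
= 15

15


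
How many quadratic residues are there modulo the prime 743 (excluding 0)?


For prime p, the number of non-zero quadratic residues is (p-1)/2.
= (743-1)/2
= 371

371


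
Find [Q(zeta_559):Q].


The degree equals Euler's totient phi(559).
559 = 13 * 43
phi(559) = 504

504


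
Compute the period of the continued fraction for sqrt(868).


Run the CF algorithm for sqrt(868).
a_0 = floor(sqrt(868)) = 29; set m_0=0, q_0=1.
Recurrence: m' = q*a - m,  q' = (d - m'^2)/q,  a' = floor((a_0 + m')/q').
  step 1: m=29, q=27, a=2
  step 2: m=25, q=9, a=6
  step 3: m=29, q=3, a=19
  step 4: m=28, q=28, a=2
  step 5: m=28, q=3, a=19
  step 6: m=29, q=9, a=6
  step 7: m=25, q=27, a=2
  step 8: m=29, q=1, a=58
a_8 = 2*a_0 = 58, so the period closes here.
sqrt(868) = [29; 2, 6, 19, 2, 19, 6, 2, 58]
Period length = 8

8


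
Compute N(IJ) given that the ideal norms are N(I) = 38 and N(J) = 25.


N(IJ) = N(I) * N(J)
= 38 * 25
= 950

950


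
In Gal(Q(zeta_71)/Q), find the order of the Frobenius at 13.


The Frobenius at p in Gal(Q(zeta_n)/Q) = (Z/nZ)* is the class of p, so its order is ord_71(13), the smallest k >= 1 with 13^k = 1 mod 71.
n = 71 = 71, phi(71) = 70; the order divides phi(n).
Divisors of 70: 1, 2, 5, 7, 10, 14, 35, 70
Repeated squaring mod 71: 13^1 = 13, 13^2 = 27, 13^4 = 19, 13^8 = 6, 13^16 = 36, 13^32 = 18, 13^64 = 40
Test divisors in increasing order:
  k=1: 13^1 = 13 mod 71
  k=2: 13^2 = 27 mod 71
  k=5: 13^5 = 19 * 13 = 34 mod 71
  k=7: 13^7 = 19 * 27 * 13 = 66 mod 71
  k=10: 13^10 = 6 * 27 = 20 mod 71
  k=14: 13^14 = 6 * 19 * 27 = 25 mod 71
  k=35: 13^35 = 18 * 27 * 13 = 70 mod 71
  k=70: 13^70 = 40 * 19 * 27 = 1 mod 71  <- first divisor giving 1
Order = 70

70


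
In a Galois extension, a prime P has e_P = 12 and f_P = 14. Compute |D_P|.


|D_P| = e * f
= 12 * 14
= 168

168


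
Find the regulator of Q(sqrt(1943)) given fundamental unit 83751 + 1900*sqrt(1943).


epsilon = 83751 + 1900*sqrt(1943)
= 167502.0000
R = ln(167502.0000)
= 12.0288

12.0288


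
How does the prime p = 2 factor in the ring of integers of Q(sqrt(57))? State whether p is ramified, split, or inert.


K = Q(sqrt(57)). Since d mod 4 = 1, disc(K) = 57.
Check p | disc: 57 mod 2 = 1.
p=2 does not divide disc (d is 1 mod 4). 2 splits iff d = 1 mod 8.
d mod 8 = 1, so (d/2) = 1.
(d/p) = 1, so p splits: (p) = P*P' with e=1, f=1, g=2.
Therefore p is split.

split


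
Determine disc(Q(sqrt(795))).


For K = Q(sqrt(d)) with d squarefree: disc(K) = d if d = 1 mod 4, and disc(K) = 4d if d = 2 or 3 mod 4.
Here d = 795, and d mod 4 = 3.
d = 3 mod 4, not 1 (O_K = Z[sqrt(d)]), so disc(K) = 4d = 4 * (795) = 3180

3180


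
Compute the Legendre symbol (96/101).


p = 101 is prime, so compute (96/101) with the reciprocity algorithm (Jacobi-symbol steps: pull out 2s via (2/n), flip via reciprocity, reduce):
  pull out 2: (2/101) = -1  (since 101 mod 8 = 5)
  pull out 2: (2/101) = -1  (since 101 mod 8 = 5)
  pull out 2: (2/101) = -1  (since 101 mod 8 = 5)
  pull out 2: (2/101) = -1  (since 101 mod 8 = 5)
  pull out 2: (2/101) = -1  (since 101 mod 8 = 5)
  reciprocity: (3/101) -> +(101/3)
  reduce: (2/3)
  pull out 2: (2/3) = -1  (since 3 mod 8 = 3)
  (1/3) = 1
Product of signs = 1
(96/101) = 1

1


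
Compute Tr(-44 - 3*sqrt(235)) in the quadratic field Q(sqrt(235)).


Tr(a + b*sqrt(d)) = (a + b*sqrt(d)) + (a - b*sqrt(d)) = 2a
= 2 * (-44)
= -88

-88


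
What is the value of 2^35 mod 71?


p = 71 is prime and the exponent is (p-1)/2 = 35, so by Euler's criterion 2^35 = (2/71) = +1 or -1 mod 71.
Compute by square-and-multiply:
  35 = 32 + 2 + 1 (binary 100011)
  Repeated squaring mod 71: 2^1 = 2, 2^2 = 4, 2^4 = 16, 2^8 = 43, 2^16 = 3, 2^32 = 9
  2^35 = 2^32 * 2^2 * 2^1 = 9 * 4 * 2 mod 71
    9 * 4 = 36 = 36 mod 71
    36 * 2 = 72 = 1 mod 71
  2^35 = 1 mod 71
Result 1: 2 is a quadratic residue mod 71.
2^35 mod 71 = 1

1


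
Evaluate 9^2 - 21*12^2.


x^2 - d*y^2
= 9^2 - 21*12^2
= 81 - 3024
= -2943

-2943


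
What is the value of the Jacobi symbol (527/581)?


Compute (527/581) via quadratic reciprocity:
  reciprocity: (527/581) -> +(581/527)
  reduce: (54/527)
  pull out 2: (2/527) = +1  (since 527 mod 8 = 7)
  reciprocity: (27/527) -> -(527/27)
  reduce: (14/27)
  pull out 2: (2/27) = -1  (since 27 mod 8 = 3)
  reciprocity: (7/27) -> -(27/7)
  reduce: (6/7)
  pull out 2: (2/7) = +1  (since 7 mod 8 = 7)
  reciprocity: (3/7) -> -(7/3)
  reduce: (1/3)
  (1/3) = 1
Product of signs = 1

1


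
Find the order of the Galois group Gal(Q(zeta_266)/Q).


|Gal(Q(zeta_266)/Q)| = phi(266)
= 108

108


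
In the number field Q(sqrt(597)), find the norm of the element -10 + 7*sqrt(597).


N(a + b*sqrt(d)) = a^2 - d*b^2
= (-10)^2 - (597)*(7)^2
= 100 - 29253
= -29153

-29153


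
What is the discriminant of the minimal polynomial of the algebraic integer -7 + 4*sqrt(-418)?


The element -7 + 4*sqrt(-418) has minimal polynomial:
x^2 + 14*x + 6737
Discriminant = (14)^2 - 4*(6737)
= 196 - 26948
= -26752

-26752


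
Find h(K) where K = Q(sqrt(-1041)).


K = Q(sqrt(-1041)). d mod 4 = 3, so D = disc(K) = 4d = -4164
h(K) equals the number of primitive reduced positive-definite forms (a, b, c) = a*x^2 + b*x*y + c*y^2 with b^2 - 4ac = D,
where reduced means |b| <= a <= c, with b >= 0 whenever |b| = a or a = c, and primitive means gcd(a, b, c) = 1.
Reduced forces 3a^2 <= |D| = 4164, so 1 <= a <= 37; b must have the parity of D, and c = (b^2 - D)/(4a) must be an integer >= a.
Enumerate a = 1..37, b in [-a, a]:
  a=1: (1, 0, 1041)  [1]
  a=2: (2, 2, 521)  [1]
  a=3: (3, 0, 347)  [1]
  a=4: none
  a=5: (5, -4, 209), (5, 4, 209)  [2]
  a=6: (6, 6, 175)  [1]
  a=7: (7, -6, 150), (7, 6, 150)  [2]
  a=8..9: none
  a=10: (10, -6, 105), (10, 6, 105)  [2]
  a=11: (11, -4, 95), (11, 4, 95)  [2]
  a=12: none
  a=13: (13, -10, 82), (13, 10, 82)  [2]
  a=14: (14, -6, 75), (14, 6, 75)  [2]
  a=15: (15, -6, 70), (15, 6, 70)  [2]
  a=16: none
  a=17: (17, -16, 65), (17, 16, 65)  [2]
  a=18: none
  a=19: (19, -4, 55), (19, 4, 55)  [2]
  a=20: none
  a=21: (21, -6, 50), (21, 6, 50)  [2]
  a=22: (22, -18, 51), (22, 18, 51)  [2]
  a=23..24: none
  a=25: (25, -6, 42), (25, 6, 42)  [2]
  a=26: (26, -10, 41), (26, 10, 41)  [2]
  a=27..29: none
  a=30: (30, -6, 35), (30, 6, 35)  [2]
  a=31..32: none
  a=33: (33, -18, 34), (33, 18, 34)  [2]
  a=34: none
  a=35: (35, -34, 38), (35, 34, 38)  [2]
  a=36..37: none
Total reduced forms: 1 + 1 + 1 + 2 + 1 + 2 + 2 + 2 + 2 + 2 + 2 + 2 + 2 + 2 + 2 + 2 + 2 + 2 + 2 + 2 = 36
h = 36

36


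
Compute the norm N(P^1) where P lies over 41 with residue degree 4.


N(P^a) = p^(a*f)
= 41^(1*4)
= 41^4
= 2825761

2825761


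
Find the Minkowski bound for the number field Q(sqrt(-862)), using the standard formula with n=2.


d = -862, d mod 4 = 2, so disc(K) = 4d = -3448; |disc(K)| = 3448
Imaginary quadratic field, so n = 2, s = r2 = 1, r1 = 0
M = (n!/n^n) * (4/pi)^s * sqrt(|disc(K)|) = (2!/2^2) * (4/pi)^1 * sqrt(3448)
= 0.5 * 1.273240 * 58.719673
= 37.3821

37.3821


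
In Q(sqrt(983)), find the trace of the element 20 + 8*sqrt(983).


Tr(a + b*sqrt(d)) = (a + b*sqrt(d)) + (a - b*sqrt(d)) = 2a
= 2 * (20)
= 40

40


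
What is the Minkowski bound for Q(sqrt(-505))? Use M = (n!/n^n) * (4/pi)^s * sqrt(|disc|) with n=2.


d = -505, d mod 4 = 3, so disc(K) = 4d = -2020; |disc(K)| = 2020
Imaginary quadratic field, so n = 2, s = r2 = 1, r1 = 0
M = (n!/n^n) * (4/pi)^s * sqrt(|disc(K)|) = (2!/2^2) * (4/pi)^1 * sqrt(2020)
= 0.5 * 1.273240 * 44.944410
= 28.6125

28.6125


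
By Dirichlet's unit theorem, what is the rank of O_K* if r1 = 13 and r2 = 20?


By Dirichlet's unit theorem:
rank = r1 + r2 - 1
= 13 + 20 - 1
= 32

32


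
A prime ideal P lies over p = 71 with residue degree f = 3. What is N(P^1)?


N(P^a) = p^(a*f)
= 71^(1*3)
= 71^3
= 357911

357911


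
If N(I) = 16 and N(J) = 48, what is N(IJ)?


N(IJ) = N(I) * N(J)
= 16 * 48
= 768

768


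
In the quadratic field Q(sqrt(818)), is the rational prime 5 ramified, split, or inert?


K = Q(sqrt(818)). Since d mod 4 = 2, disc(K) = 3272.
Check p | disc: 3272 mod 5 = 2.
p does not divide disc. Compute Legendre symbol (d/p):
3^((5-1)/2) mod 5 = -1
(d/p) = -1, so p is inert: (p) stays prime with e=1, f=2, g=1.
Therefore p is inert.

inert


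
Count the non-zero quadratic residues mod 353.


For prime p, the number of non-zero quadratic residues is (p-1)/2.
= (353-1)/2
= 176

176


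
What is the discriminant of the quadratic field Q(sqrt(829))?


For K = Q(sqrt(d)) with d squarefree: disc(K) = d if d = 1 mod 4, and disc(K) = 4d if d = 2 or 3 mod 4.
Here d = 829, and d mod 4 = 1.
d = 1 mod 4 (O_K = Z[(1+sqrt(d))/2]), so disc(K) = d = 829

829


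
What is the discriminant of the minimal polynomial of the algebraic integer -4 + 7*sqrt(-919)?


The element -4 + 7*sqrt(-919) has minimal polynomial:
x^2 + 8*x + 45047
Discriminant = (8)^2 - 4*(45047)
= 64 - 180188
= -180124

-180124


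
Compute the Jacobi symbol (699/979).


Compute (699/979) via quadratic reciprocity:
  reciprocity: (699/979) -> -(979/699)
  reduce: (280/699)
  pull out 2: (2/699) = -1  (since 699 mod 8 = 3)
  pull out 2: (2/699) = -1  (since 699 mod 8 = 3)
  pull out 2: (2/699) = -1  (since 699 mod 8 = 3)
  reciprocity: (35/699) -> -(699/35)
  reduce: (34/35)
  pull out 2: (2/35) = -1  (since 35 mod 8 = 3)
  reciprocity: (17/35) -> +(35/17)
  reduce: (1/17)
  (1/17) = 1
Product of signs = 1

1


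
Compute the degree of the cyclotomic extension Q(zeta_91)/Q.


The degree equals Euler's totient phi(91).
91 = 7 * 13
phi(91) = 72

72


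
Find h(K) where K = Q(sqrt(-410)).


K = Q(sqrt(-410)). d mod 4 = 2, so D = disc(K) = 4d = -1640
h(K) equals the number of primitive reduced positive-definite forms (a, b, c) = a*x^2 + b*x*y + c*y^2 with b^2 - 4ac = D,
where reduced means |b| <= a <= c, with b >= 0 whenever |b| = a or a = c, and primitive means gcd(a, b, c) = 1.
Reduced forces 3a^2 <= |D| = 1640, so 1 <= a <= 23; b must have the parity of D, and c = (b^2 - D)/(4a) must be an integer >= a.
Enumerate a = 1..23, b in [-a, a]:
  a=1: (1, 0, 410)  [1]
  a=2: (2, 0, 205)  [1]
  a=3: (3, -2, 137), (3, 2, 137)  [2]
  a=4: none
  a=5: (5, 0, 82)  [1]
  a=6: (6, -4, 69), (6, 4, 69)  [2]
  a=7..8: none
  a=9: (9, -4, 46), (9, 4, 46)  [2]
  a=10: (10, 0, 41)  [1]
  a=11..14: none
  a=15: (15, -10, 29), (15, 10, 29)  [2]
  a=16: none
  a=17: (17, -14, 27), (17, 14, 27)  [2]
  a=18: (18, -4, 23), (18, 4, 23)  [2]
  a=19..23: none
Total reduced forms: 1 + 1 + 2 + 1 + 2 + 2 + 1 + 2 + 2 + 2 = 16
h = 16

16


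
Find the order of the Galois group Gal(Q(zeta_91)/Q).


|Gal(Q(zeta_91)/Q)| = phi(91)
= 72

72


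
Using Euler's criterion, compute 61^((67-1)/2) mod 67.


p = 67 is prime and the exponent is (p-1)/2 = 33, so by Euler's criterion 61^33 = (61/67) = +1 or -1 mod 67.
Compute by square-and-multiply:
  33 = 32 + 1 (binary 100001)
  Repeated squaring mod 67: 61^1 = 61, 61^2 = 36, 61^4 = 23, 61^8 = 60, 61^16 = 49, 61^32 = 56
  61^33 = 61^32 * 61^1 = 56 * 61 mod 67
    56 * 61 = 3416 = 66 mod 67
  61^33 = 66 mod 67
Result 66 = p - 1 = -1 mod 67: 61 is a quadratic non-residue mod 67. As a residue in [0, p-1] the value is 66.
61^33 mod 67 = 66

66


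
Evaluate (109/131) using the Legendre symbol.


p = 131 is prime, so compute (109/131) with the reciprocity algorithm (Jacobi-symbol steps: pull out 2s via (2/n), flip via reciprocity, reduce):
  reciprocity: (109/131) -> +(131/109)
  reduce: (22/109)
  pull out 2: (2/109) = -1  (since 109 mod 8 = 5)
  reciprocity: (11/109) -> +(109/11)
  reduce: (10/11)
  pull out 2: (2/11) = -1  (since 11 mod 8 = 3)
  reciprocity: (5/11) -> +(11/5)
  reduce: (1/5)
  (1/5) = 1
Product of signs = 1
(109/131) = 1

1


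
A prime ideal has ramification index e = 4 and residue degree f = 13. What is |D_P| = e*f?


|D_P| = e * f
= 4 * 13
= 52

52


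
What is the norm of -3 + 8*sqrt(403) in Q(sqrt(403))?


N(a + b*sqrt(d)) = a^2 - d*b^2
= (-3)^2 - (403)*(8)^2
= 9 - 25792
= -25783

-25783


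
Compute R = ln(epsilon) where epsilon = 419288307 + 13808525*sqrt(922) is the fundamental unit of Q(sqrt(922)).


epsilon = 419288307 + 13808525*sqrt(922)
= 8.3858e+08
R = ln(8.3858e+08)
= 20.5472

20.5472


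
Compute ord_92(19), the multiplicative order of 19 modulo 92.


We want ord_92(19), the smallest k >= 1 with 19^k = 1 mod 92.
n = 92 = 2^2 * 23, phi(92) = 44; the order divides phi(n).
Divisors of 44: 1, 2, 4, 11, 22, 44
Repeated squaring mod 92: 19^1 = 19, 19^2 = 85, 19^4 = 49, 19^8 = 9, 19^16 = 81, 19^32 = 29
Test divisors in increasing order:
  k=1: 19^1 = 19 mod 92
  k=2: 19^2 = 85 mod 92
  k=4: 19^4 = 49 mod 92
  k=11: 19^11 = 9 * 85 * 19 = 91 mod 92
  k=22: 19^22 = 81 * 49 * 85 = 1 mod 92  <- first divisor giving 1
Order = 22

22


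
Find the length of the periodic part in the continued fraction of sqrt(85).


Run the CF algorithm for sqrt(85).
a_0 = floor(sqrt(85)) = 9; set m_0=0, q_0=1.
Recurrence: m' = q*a - m,  q' = (d - m'^2)/q,  a' = floor((a_0 + m')/q').
  step 1: m=9, q=4, a=4
  step 2: m=7, q=9, a=1
  step 3: m=2, q=9, a=1
  step 4: m=7, q=4, a=4
  step 5: m=9, q=1, a=18
a_5 = 2*a_0 = 18, so the period closes here.
sqrt(85) = [9; 4, 1, 1, 4, 18]
Period length = 5

5


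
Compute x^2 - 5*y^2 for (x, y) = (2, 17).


x^2 - d*y^2
= 2^2 - 5*17^2
= 4 - 1445
= -1441

-1441


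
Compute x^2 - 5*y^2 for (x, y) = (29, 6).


x^2 - d*y^2
= 29^2 - 5*6^2
= 841 - 180
= 661

661


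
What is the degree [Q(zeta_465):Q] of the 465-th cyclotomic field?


The degree equals Euler's totient phi(465).
465 = 3 * 5 * 31
phi(465) = 240

240


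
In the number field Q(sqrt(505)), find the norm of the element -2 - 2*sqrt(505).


N(a + b*sqrt(d)) = a^2 - d*b^2
= (-2)^2 - (505)*(-2)^2
= 4 - 2020
= -2016

-2016


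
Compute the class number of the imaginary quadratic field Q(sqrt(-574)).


K = Q(sqrt(-574)). d mod 4 = 2, so D = disc(K) = 4d = -2296
h(K) equals the number of primitive reduced positive-definite forms (a, b, c) = a*x^2 + b*x*y + c*y^2 with b^2 - 4ac = D,
where reduced means |b| <= a <= c, with b >= 0 whenever |b| = a or a = c, and primitive means gcd(a, b, c) = 1.
Reduced forces 3a^2 <= |D| = 2296, so 1 <= a <= 27; b must have the parity of D, and c = (b^2 - D)/(4a) must be an integer >= a.
Enumerate a = 1..27, b in [-a, a]:
  a=1: (1, 0, 574)  [1]
  a=2: (2, 0, 287)  [1]
  a=3..4: none
  a=5: (5, -2, 115), (5, 2, 115)  [2]
  a=6: none
  a=7: (7, 0, 82)  [1]
  a=8..9: none
  a=10: (10, -8, 59), (10, 8, 59)  [2]
  a=11: (11, -6, 53), (11, 6, 53)  [2]
  a=12..13: none
  a=14: (14, 0, 41)  [1]
  a=15..16: none
  a=17: (17, -4, 34), (17, 4, 34)  [2]
  a=18..21: none
  a=22: (22, -16, 29), (22, 16, 29)  [2]
  a=23: (23, -2, 25), (23, 2, 25)  [2]
  a=24..27: none
Total reduced forms: 1 + 1 + 2 + 1 + 2 + 2 + 1 + 2 + 2 + 2 = 16
h = 16

16


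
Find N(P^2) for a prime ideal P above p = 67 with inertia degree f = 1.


N(P^a) = p^(a*f)
= 67^(2*1)
= 67^2
= 4489

4489


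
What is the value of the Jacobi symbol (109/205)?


Compute (109/205) via quadratic reciprocity:
  reciprocity: (109/205) -> +(205/109)
  reduce: (96/109)
  pull out 2: (2/109) = -1  (since 109 mod 8 = 5)
  pull out 2: (2/109) = -1  (since 109 mod 8 = 5)
  pull out 2: (2/109) = -1  (since 109 mod 8 = 5)
  pull out 2: (2/109) = -1  (since 109 mod 8 = 5)
  pull out 2: (2/109) = -1  (since 109 mod 8 = 5)
  reciprocity: (3/109) -> +(109/3)
  reduce: (1/3)
  (1/3) = 1
Product of signs = -1

-1


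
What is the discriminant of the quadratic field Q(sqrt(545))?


For K = Q(sqrt(d)) with d squarefree: disc(K) = d if d = 1 mod 4, and disc(K) = 4d if d = 2 or 3 mod 4.
Here d = 545, and d mod 4 = 1.
d = 1 mod 4 (O_K = Z[(1+sqrt(d))/2]), so disc(K) = d = 545

545


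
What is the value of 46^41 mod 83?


p = 83 is prime and the exponent is (p-1)/2 = 41, so by Euler's criterion 46^41 = (46/83) = +1 or -1 mod 83.
Compute by square-and-multiply:
  41 = 32 + 8 + 1 (binary 101001)
  Repeated squaring mod 83: 46^1 = 46, 46^2 = 41, 46^4 = 21, 46^8 = 26, 46^16 = 12, 46^32 = 61
  46^41 = 46^32 * 46^8 * 46^1 = 61 * 26 * 46 mod 83
    61 * 26 = 1586 = 9 mod 83
    9 * 46 = 414 = 82 mod 83
  46^41 = 82 mod 83
Result 82 = p - 1 = -1 mod 83: 46 is a quadratic non-residue mod 83. As a residue in [0, p-1] the value is 82.
46^41 mod 83 = 82

82


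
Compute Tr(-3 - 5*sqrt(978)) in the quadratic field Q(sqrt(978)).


Tr(a + b*sqrt(d)) = (a + b*sqrt(d)) + (a - b*sqrt(d)) = 2a
= 2 * (-3)
= -6

-6


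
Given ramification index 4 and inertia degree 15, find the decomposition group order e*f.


|D_P| = e * f
= 4 * 15
= 60

60


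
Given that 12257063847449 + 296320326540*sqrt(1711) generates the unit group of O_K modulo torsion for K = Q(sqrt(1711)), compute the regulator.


epsilon = 12257063847449 + 296320326540*sqrt(1711)
= 2.4514e+13
R = ln(2.4514e+13)
= 30.8303

30.8303


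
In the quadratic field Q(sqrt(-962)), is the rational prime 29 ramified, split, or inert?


K = Q(sqrt(-962)). Since d mod 4 = 2, disc(K) = -3848.
Check p | disc: -3848 mod 29 = 9.
p does not divide disc. Compute Legendre symbol (d/p):
24^((29-1)/2) mod 29 = 1
(d/p) = 1, so p splits: (p) = P*P' with e=1, f=1, g=2.
Therefore p is split.

split


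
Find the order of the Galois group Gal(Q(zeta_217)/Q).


|Gal(Q(zeta_217)/Q)| = phi(217)
= 180

180


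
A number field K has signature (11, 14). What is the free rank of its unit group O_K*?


By Dirichlet's unit theorem:
rank = r1 + r2 - 1
= 11 + 14 - 1
= 24

24


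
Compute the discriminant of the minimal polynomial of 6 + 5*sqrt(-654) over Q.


The element 6 + 5*sqrt(-654) has minimal polynomial:
x^2 - 12*x + 16386
Discriminant = (-12)^2 - 4*(16386)
= 144 - 65544
= -65400

-65400


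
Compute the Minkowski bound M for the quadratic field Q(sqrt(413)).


d = 413, d mod 4 = 1, so disc(K) = d = 413; |disc(K)| = 413
Real quadratic field, so n = 2, s = r2 = 0, r1 = 2
M = (n!/n^n) * (4/pi)^s * sqrt(|disc(K)|) = (2!/2^2) * (4/pi)^0 * sqrt(413)
= 0.5 * 1.000000 * 20.322401
= 10.1612

10.1612


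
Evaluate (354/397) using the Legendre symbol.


p = 397 is prime, so compute (354/397) with the reciprocity algorithm (Jacobi-symbol steps: pull out 2s via (2/n), flip via reciprocity, reduce):
  pull out 2: (2/397) = -1  (since 397 mod 8 = 5)
  reciprocity: (177/397) -> +(397/177)
  reduce: (43/177)
  reciprocity: (43/177) -> +(177/43)
  reduce: (5/43)
  reciprocity: (5/43) -> +(43/5)
  reduce: (3/5)
  reciprocity: (3/5) -> +(5/3)
  reduce: (2/3)
  pull out 2: (2/3) = -1  (since 3 mod 8 = 3)
  (1/3) = 1
Product of signs = 1
(354/397) = 1

1


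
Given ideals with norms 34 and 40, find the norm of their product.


N(IJ) = N(I) * N(J)
= 34 * 40
= 1360

1360


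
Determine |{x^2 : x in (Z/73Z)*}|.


For prime p, the number of non-zero quadratic residues is (p-1)/2.
= (73-1)/2
= 36

36


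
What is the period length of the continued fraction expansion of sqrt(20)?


Run the CF algorithm for sqrt(20).
a_0 = floor(sqrt(20)) = 4; set m_0=0, q_0=1.
Recurrence: m' = q*a - m,  q' = (d - m'^2)/q,  a' = floor((a_0 + m')/q').
  step 1: m=4, q=4, a=2
  step 2: m=4, q=1, a=8
a_2 = 2*a_0 = 8, so the period closes here.
sqrt(20) = [4; 2, 8]
Period length = 2

2


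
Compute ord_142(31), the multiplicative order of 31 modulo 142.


We want ord_142(31), the smallest k >= 1 with 31^k = 1 mod 142.
n = 142 = 2 * 71, phi(142) = 70; the order divides phi(n).
Divisors of 70: 1, 2, 5, 7, 10, 14, 35, 70
Repeated squaring mod 142: 31^1 = 31, 31^2 = 109, 31^4 = 95, 31^8 = 79, 31^16 = 135, 31^32 = 49, 31^64 = 129
Test divisors in increasing order:
  k=1: 31^1 = 31 mod 142
  k=2: 31^2 = 109 mod 142
  k=5: 31^5 = 95 * 31 = 105 mod 142
  k=7: 31^7 = 95 * 109 * 31 = 85 mod 142
  k=10: 31^10 = 79 * 109 = 91 mod 142
  k=14: 31^14 = 79 * 95 * 109 = 125 mod 142
  k=35: 31^35 = 49 * 109 * 31 = 141 mod 142
  k=70: 31^70 = 129 * 95 * 109 = 1 mod 142  <- first divisor giving 1
Order = 70

70


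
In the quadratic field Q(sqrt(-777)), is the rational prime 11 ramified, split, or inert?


K = Q(sqrt(-777)). Since d mod 4 = 3, disc(K) = -3108.
Check p | disc: -3108 mod 11 = 5.
p does not divide disc. Compute Legendre symbol (d/p):
4^((11-1)/2) mod 11 = 1
(d/p) = 1, so p splits: (p) = P*P' with e=1, f=1, g=2.
Therefore p is split.

split


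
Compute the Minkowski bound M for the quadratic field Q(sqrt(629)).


d = 629, d mod 4 = 1, so disc(K) = d = 629; |disc(K)| = 629
Real quadratic field, so n = 2, s = r2 = 0, r1 = 2
M = (n!/n^n) * (4/pi)^s * sqrt(|disc(K)|) = (2!/2^2) * (4/pi)^0 * sqrt(629)
= 0.5 * 1.000000 * 25.079872
= 12.5399

12.5399


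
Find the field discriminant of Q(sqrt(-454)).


For K = Q(sqrt(d)) with d squarefree: disc(K) = d if d = 1 mod 4, and disc(K) = 4d if d = 2 or 3 mod 4.
Here d = -454, and d mod 4 = 2.
d = 2 mod 4, not 1 (O_K = Z[sqrt(d)]), so disc(K) = 4d = 4 * (-454) = -1816

-1816


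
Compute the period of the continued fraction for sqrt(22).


Run the CF algorithm for sqrt(22).
a_0 = floor(sqrt(22)) = 4; set m_0=0, q_0=1.
Recurrence: m' = q*a - m,  q' = (d - m'^2)/q,  a' = floor((a_0 + m')/q').
  step 1: m=4, q=6, a=1
  step 2: m=2, q=3, a=2
  step 3: m=4, q=2, a=4
  step 4: m=4, q=3, a=2
  step 5: m=2, q=6, a=1
  step 6: m=4, q=1, a=8
a_6 = 2*a_0 = 8, so the period closes here.
sqrt(22) = [4; 1, 2, 4, 2, 1, 8]
Period length = 6

6


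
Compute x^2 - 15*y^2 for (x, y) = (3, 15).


x^2 - d*y^2
= 3^2 - 15*15^2
= 9 - 3375
= -3366

-3366


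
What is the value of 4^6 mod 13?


p = 13 is prime and the exponent is (p-1)/2 = 6, so by Euler's criterion 4^6 = (4/13) = +1 or -1 mod 13.
Compute by square-and-multiply:
  6 = 4 + 2 (binary 110)
  Repeated squaring mod 13: 4^1 = 4, 4^2 = 3, 4^4 = 9
  4^6 = 4^4 * 4^2 = 9 * 3 mod 13
    9 * 3 = 27 = 1 mod 13
  4^6 = 1 mod 13
Result 1: 4 is a quadratic residue mod 13.
4^6 mod 13 = 1

1


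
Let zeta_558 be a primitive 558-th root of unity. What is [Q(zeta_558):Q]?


The degree equals Euler's totient phi(558).
558 = 2 * 3^2 * 31
phi(558) = 180

180


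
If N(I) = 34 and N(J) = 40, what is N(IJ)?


N(IJ) = N(I) * N(J)
= 34 * 40
= 1360

1360


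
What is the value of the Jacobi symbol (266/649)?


Compute (266/649) via quadratic reciprocity:
  pull out 2: (2/649) = +1  (since 649 mod 8 = 1)
  reciprocity: (133/649) -> +(649/133)
  reduce: (117/133)
  reciprocity: (117/133) -> +(133/117)
  reduce: (16/117)
  pull out 2: (2/117) = -1  (since 117 mod 8 = 5)
  pull out 2: (2/117) = -1  (since 117 mod 8 = 5)
  pull out 2: (2/117) = -1  (since 117 mod 8 = 5)
  pull out 2: (2/117) = -1  (since 117 mod 8 = 5)
  (1/117) = 1
Product of signs = 1

1


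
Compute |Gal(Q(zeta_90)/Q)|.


|Gal(Q(zeta_90)/Q)| = phi(90)
= 24

24


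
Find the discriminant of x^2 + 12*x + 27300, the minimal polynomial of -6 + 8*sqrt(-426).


The element -6 + 8*sqrt(-426) has minimal polynomial:
x^2 + 12*x + 27300
Discriminant = (12)^2 - 4*(27300)
= 144 - 109200
= -109056

-109056


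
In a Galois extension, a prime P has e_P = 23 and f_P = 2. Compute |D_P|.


|D_P| = e * f
= 23 * 2
= 46

46
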